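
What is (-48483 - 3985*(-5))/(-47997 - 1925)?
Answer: 131/229 ≈ 0.57205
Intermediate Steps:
(-48483 - 3985*(-5))/(-47997 - 1925) = (-48483 + 19925)/(-49922) = -28558*(-1/49922) = 131/229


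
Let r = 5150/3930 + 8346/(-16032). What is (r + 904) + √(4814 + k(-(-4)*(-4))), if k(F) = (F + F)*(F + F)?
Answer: 950116201/1050096 + √5838 ≈ 981.20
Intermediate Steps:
r = 829417/1050096 (r = 5150*(1/3930) + 8346*(-1/16032) = 515/393 - 1391/2672 = 829417/1050096 ≈ 0.78985)
k(F) = 4*F² (k(F) = (2*F)*(2*F) = 4*F²)
(r + 904) + √(4814 + k(-(-4)*(-4))) = (829417/1050096 + 904) + √(4814 + 4*(-(-4)*(-4))²) = 950116201/1050096 + √(4814 + 4*(-4*4)²) = 950116201/1050096 + √(4814 + 4*(-16)²) = 950116201/1050096 + √(4814 + 4*256) = 950116201/1050096 + √(4814 + 1024) = 950116201/1050096 + √5838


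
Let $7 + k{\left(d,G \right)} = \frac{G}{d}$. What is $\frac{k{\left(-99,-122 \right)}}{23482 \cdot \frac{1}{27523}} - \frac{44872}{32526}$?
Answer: $- \frac{34193412503}{4200765426} \approx -8.1398$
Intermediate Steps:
$k{\left(d,G \right)} = -7 + \frac{G}{d}$
$\frac{k{\left(-99,-122 \right)}}{23482 \cdot \frac{1}{27523}} - \frac{44872}{32526} = \frac{-7 - \frac{122}{-99}}{23482 \cdot \frac{1}{27523}} - \frac{44872}{32526} = \frac{-7 - - \frac{122}{99}}{23482 \cdot \frac{1}{27523}} - \frac{22436}{16263} = \frac{-7 + \frac{122}{99}}{\frac{23482}{27523}} - \frac{22436}{16263} = \left(- \frac{571}{99}\right) \frac{27523}{23482} - \frac{22436}{16263} = - \frac{15715633}{2324718} - \frac{22436}{16263} = - \frac{34193412503}{4200765426}$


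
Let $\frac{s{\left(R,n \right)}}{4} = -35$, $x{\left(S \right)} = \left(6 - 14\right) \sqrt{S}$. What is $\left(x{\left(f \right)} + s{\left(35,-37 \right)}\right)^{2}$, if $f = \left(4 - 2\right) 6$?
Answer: $20368 + 4480 \sqrt{3} \approx 28128.0$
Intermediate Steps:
$f = 12$ ($f = 2 \cdot 6 = 12$)
$x{\left(S \right)} = - 8 \sqrt{S}$
$s{\left(R,n \right)} = -140$ ($s{\left(R,n \right)} = 4 \left(-35\right) = -140$)
$\left(x{\left(f \right)} + s{\left(35,-37 \right)}\right)^{2} = \left(- 8 \sqrt{12} - 140\right)^{2} = \left(- 8 \cdot 2 \sqrt{3} - 140\right)^{2} = \left(- 16 \sqrt{3} - 140\right)^{2} = \left(-140 - 16 \sqrt{3}\right)^{2}$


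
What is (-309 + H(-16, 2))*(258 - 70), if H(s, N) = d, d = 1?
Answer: -57904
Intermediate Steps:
H(s, N) = 1
(-309 + H(-16, 2))*(258 - 70) = (-309 + 1)*(258 - 70) = -308*188 = -57904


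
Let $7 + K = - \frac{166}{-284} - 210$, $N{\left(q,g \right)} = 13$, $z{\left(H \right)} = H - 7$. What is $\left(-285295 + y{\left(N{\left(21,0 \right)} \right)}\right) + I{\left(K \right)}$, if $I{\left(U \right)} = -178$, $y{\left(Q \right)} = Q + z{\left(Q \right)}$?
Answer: $-285454$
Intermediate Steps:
$z{\left(H \right)} = -7 + H$ ($z{\left(H \right)} = H - 7 = -7 + H$)
$y{\left(Q \right)} = -7 + 2 Q$ ($y{\left(Q \right)} = Q + \left(-7 + Q\right) = -7 + 2 Q$)
$K = - \frac{30731}{142}$ ($K = -7 - \left(210 + \frac{166}{-284}\right) = -7 - \frac{29737}{142} = - \frac{30731}{142} \approx -216.42$)
$\left(-285295 + y{\left(N{\left(21,0 \right)} \right)}\right) + I{\left(K \right)} = \left(-285295 + \left(-7 + 2 \cdot 13\right)\right) - 178 = \left(-285295 + \left(-7 + 26\right)\right) - 178 = \left(-285295 + 19\right) - 178 = -285276 - 178 = -285454$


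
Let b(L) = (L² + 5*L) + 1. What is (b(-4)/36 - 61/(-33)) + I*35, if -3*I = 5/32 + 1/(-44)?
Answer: 73/352 ≈ 0.20739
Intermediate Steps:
b(L) = 1 + L² + 5*L
I = -47/1056 (I = -(5/32 + 1/(-44))/3 = -(5*(1/32) + 1*(-1/44))/3 = -(5/32 - 1/44)/3 = -⅓*47/352 = -47/1056 ≈ -0.044508)
(b(-4)/36 - 61/(-33)) + I*35 = ((1 + (-4)² + 5*(-4))/36 - 61/(-33)) - 47/1056*35 = ((1 + 16 - 20)*(1/36) - 61*(-1/33)) - 1645/1056 = (-3*1/36 + 61/33) - 1645/1056 = (-1/12 + 61/33) - 1645/1056 = 233/132 - 1645/1056 = 73/352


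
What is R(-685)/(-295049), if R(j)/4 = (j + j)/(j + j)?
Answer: -4/295049 ≈ -1.3557e-5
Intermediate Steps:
R(j) = 4 (R(j) = 4*((j + j)/(j + j)) = 4*((2*j)/((2*j))) = 4*((2*j)*(1/(2*j))) = 4*1 = 4)
R(-685)/(-295049) = 4/(-295049) = 4*(-1/295049) = -4/295049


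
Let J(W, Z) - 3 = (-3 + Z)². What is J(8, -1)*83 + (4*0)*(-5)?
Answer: 1577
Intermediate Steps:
J(W, Z) = 3 + (-3 + Z)²
J(8, -1)*83 + (4*0)*(-5) = (3 + (-3 - 1)²)*83 + (4*0)*(-5) = (3 + (-4)²)*83 + 0*(-5) = (3 + 16)*83 + 0 = 19*83 + 0 = 1577 + 0 = 1577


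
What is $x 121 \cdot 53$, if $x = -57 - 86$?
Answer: $-917059$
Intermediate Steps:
$x = -143$ ($x = -57 - 86 = -143$)
$x 121 \cdot 53 = \left(-143\right) 121 \cdot 53 = \left(-17303\right) 53 = -917059$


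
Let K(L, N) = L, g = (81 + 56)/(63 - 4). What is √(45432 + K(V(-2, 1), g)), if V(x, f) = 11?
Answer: √45443 ≈ 213.17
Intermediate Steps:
g = 137/59 ≈ 2.3220
√(45432 + K(V(-2, 1), g)) = √(45432 + 11) = √45443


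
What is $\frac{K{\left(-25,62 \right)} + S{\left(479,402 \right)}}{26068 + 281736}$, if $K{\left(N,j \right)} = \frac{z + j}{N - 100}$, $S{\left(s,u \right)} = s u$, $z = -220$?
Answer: $\frac{6017477}{9618875} \approx 0.62559$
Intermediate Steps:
$K{\left(N,j \right)} = \frac{-220 + j}{-100 + N}$ ($K{\left(N,j \right)} = \frac{-220 + j}{N - 100} = \frac{-220 + j}{-100 + N}$)
$\frac{K{\left(-25,62 \right)} + S{\left(479,402 \right)}}{26068 + 281736} = \frac{\frac{-220 + 62}{-100 - 25} + 479 \cdot 402}{26068 + 281736} = \frac{\frac{1}{-125} \left(-158\right) + 192558}{307804} = \left(\left(- \frac{1}{125}\right) \left(-158\right) + 192558\right) \frac{1}{307804} = \left(\frac{158}{125} + 192558\right) \frac{1}{307804} = \frac{24069908}{125} \cdot \frac{1}{307804} = \frac{6017477}{9618875}$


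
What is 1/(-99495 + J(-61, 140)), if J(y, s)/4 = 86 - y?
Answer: -1/98907 ≈ -1.0111e-5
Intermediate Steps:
J(y, s) = 344 - 4*y (J(y, s) = 4*(86 - y) = 344 - 4*y)
1/(-99495 + J(-61, 140)) = 1/(-99495 + (344 - 4*(-61))) = 1/(-99495 + (344 + 244)) = 1/(-99495 + 588) = 1/(-98907) = -1/98907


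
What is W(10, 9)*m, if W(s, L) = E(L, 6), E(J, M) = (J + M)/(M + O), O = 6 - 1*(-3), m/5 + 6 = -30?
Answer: -180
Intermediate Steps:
m = -180 (m = -30 + 5*(-30) = -30 - 150 = -180)
O = 9 (O = 6 + 3 = 9)
E(J, M) = (J + M)/(9 + M) (E(J, M) = (J + M)/(M + 9) = (J + M)/(9 + M))
W(s, L) = 2/5 + L/15 (W(s, L) = (L + 6)/(9 + 6) = (6 + L)/15 = 2/5 + L/15)
W(10, 9)*m = (2/5 + (1/15)*9)*(-180) = (2/5 + 3/5)*(-180) = 1*(-180) = -180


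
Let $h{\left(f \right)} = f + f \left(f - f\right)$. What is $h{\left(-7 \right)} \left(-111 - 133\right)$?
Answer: $1708$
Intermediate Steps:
$h{\left(f \right)} = f$ ($h{\left(f \right)} = f + f 0 = f + 0 = f$)
$h{\left(-7 \right)} \left(-111 - 133\right) = - 7 \left(-111 - 133\right) = \left(-7\right) \left(-244\right) = 1708$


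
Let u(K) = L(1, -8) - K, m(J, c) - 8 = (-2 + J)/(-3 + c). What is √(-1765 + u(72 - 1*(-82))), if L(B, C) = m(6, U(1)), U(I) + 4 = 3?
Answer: 2*I*√478 ≈ 43.726*I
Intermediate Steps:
U(I) = -1 (U(I) = -4 + 3 = -1)
m(J, c) = 8 + (-2 + J)/(-3 + c)
L(B, C) = 7 (L(B, C) = (-26 + 6 + 8*(-1))/(-3 - 1) = (-26 + 6 - 8)/(-4) = -¼*(-28) = 7)
u(K) = 7 - K
√(-1765 + u(72 - 1*(-82))) = √(-1765 + (7 - (72 - 1*(-82)))) = √(-1765 + (7 - (72 + 82))) = √(-1765 + (7 - 1*154)) = √(-1765 + (7 - 154)) = √(-1765 - 147) = √(-1912) = 2*I*√478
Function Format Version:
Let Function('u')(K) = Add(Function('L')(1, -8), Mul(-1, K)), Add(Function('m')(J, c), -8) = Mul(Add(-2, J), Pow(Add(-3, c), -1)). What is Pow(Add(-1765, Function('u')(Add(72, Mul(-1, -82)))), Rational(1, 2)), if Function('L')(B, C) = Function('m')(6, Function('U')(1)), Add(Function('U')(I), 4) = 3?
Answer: Mul(2, I, Pow(478, Rational(1, 2))) ≈ Mul(43.726, I)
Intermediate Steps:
Function('U')(I) = -1 (Function('U')(I) = Add(-4, 3) = -1)
Function('m')(J, c) = Add(8, Mul(Pow(Add(-3, c), -1), Add(-2, J))) (Function('m')(J, c) = Add(8, Mul(Add(-2, J), Pow(Add(-3, c), -1))) = Add(8, Mul(Pow(Add(-3, c), -1), Add(-2, J))))
Function('L')(B, C) = 7 (Function('L')(B, C) = Mul(Pow(Add(-3, -1), -1), Add(-26, 6, Mul(8, -1))) = Mul(Pow(-4, -1), Add(-26, 6, -8)) = Mul(Rational(-1, 4), -28) = 7)
Function('u')(K) = Add(7, Mul(-1, K))
Pow(Add(-1765, Function('u')(Add(72, Mul(-1, -82)))), Rational(1, 2)) = Pow(Add(-1765, Add(7, Mul(-1, Add(72, Mul(-1, -82))))), Rational(1, 2)) = Pow(Add(-1765, Add(7, Mul(-1, Add(72, 82)))), Rational(1, 2)) = Pow(Add(-1765, Add(7, Mul(-1, 154))), Rational(1, 2)) = Pow(Add(-1765, Add(7, -154)), Rational(1, 2)) = Pow(Add(-1765, -147), Rational(1, 2)) = Pow(-1912, Rational(1, 2)) = Mul(2, I, Pow(478, Rational(1, 2)))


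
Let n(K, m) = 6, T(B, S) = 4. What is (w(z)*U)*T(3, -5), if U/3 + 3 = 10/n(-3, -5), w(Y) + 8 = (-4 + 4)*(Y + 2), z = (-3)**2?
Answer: 128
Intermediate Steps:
z = 9
w(Y) = -8 (w(Y) = -8 + (-4 + 4)*(Y + 2) = -8 + 0*(2 + Y) = -8 + 0 = -8)
U = -4 (U = -9 + 3*(10/6) = -9 + 3*(10*(1/6)) = -9 + 3*(5/3) = -9 + 5 = -4)
(w(z)*U)*T(3, -5) = -8*(-4)*4 = 32*4 = 128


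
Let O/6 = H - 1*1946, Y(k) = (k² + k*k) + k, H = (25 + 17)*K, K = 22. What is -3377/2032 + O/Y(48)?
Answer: -587157/197104 ≈ -2.9789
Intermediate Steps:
H = 924 (H = (25 + 17)*22 = 42*22 = 924)
Y(k) = k + 2*k² (Y(k) = (k² + k²) + k = 2*k² + k = k + 2*k²)
O = -6132 (O = 6*(924 - 1*1946) = 6*(924 - 1946) = 6*(-1022) = -6132)
-3377/2032 + O/Y(48) = -3377/2032 - 6132*1/(48*(1 + 2*48)) = -3377*1/2032 - 6132*1/(48*(1 + 96)) = -3377/2032 - 6132/(48*97) = -3377/2032 - 6132/4656 = -3377/2032 - 6132*1/4656 = -3377/2032 - 511/388 = -587157/197104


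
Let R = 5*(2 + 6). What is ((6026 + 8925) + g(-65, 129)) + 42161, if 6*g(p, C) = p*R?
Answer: 170036/3 ≈ 56679.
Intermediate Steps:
R = 40 (R = 5*8 = 40)
g(p, C) = 20*p/3 (g(p, C) = (p*40)/6 = (40*p)/6 = 20*p/3)
((6026 + 8925) + g(-65, 129)) + 42161 = ((6026 + 8925) + (20/3)*(-65)) + 42161 = (14951 - 1300/3) + 42161 = 43553/3 + 42161 = 170036/3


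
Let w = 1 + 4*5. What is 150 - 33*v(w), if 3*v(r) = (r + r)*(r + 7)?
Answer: -12786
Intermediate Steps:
w = 21 (w = 1 + 20 = 21)
v(r) = 2*r*(7 + r)/3 (v(r) = ((r + r)*(r + 7))/3 = ((2*r)*(7 + r))/3 = (2*r*(7 + r))/3 = 2*r*(7 + r)/3)
150 - 33*v(w) = 150 - 22*21*(7 + 21) = 150 - 22*21*28 = 150 - 33*392 = 150 - 12936 = -12786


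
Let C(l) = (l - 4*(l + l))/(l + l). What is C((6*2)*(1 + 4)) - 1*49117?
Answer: -98241/2 ≈ -49121.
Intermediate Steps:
C(l) = -7/2 (C(l) = (l - 8*l)/((2*l)) = (l - 8*l)*(1/(2*l)) = (-7*l)*(1/(2*l)) = -7/2)
C((6*2)*(1 + 4)) - 1*49117 = -7/2 - 1*49117 = -7/2 - 49117 = -98241/2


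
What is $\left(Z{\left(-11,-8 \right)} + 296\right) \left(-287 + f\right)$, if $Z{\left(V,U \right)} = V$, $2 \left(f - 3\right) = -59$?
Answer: $- \frac{178695}{2} \approx -89348.0$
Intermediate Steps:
$f = - \frac{53}{2}$ ($f = 3 + \frac{1}{2} \left(-59\right) = 3 - \frac{59}{2} = - \frac{53}{2} \approx -26.5$)
$\left(Z{\left(-11,-8 \right)} + 296\right) \left(-287 + f\right) = \left(-11 + 296\right) \left(-287 - \frac{53}{2}\right) = 285 \left(- \frac{627}{2}\right) = - \frac{178695}{2}$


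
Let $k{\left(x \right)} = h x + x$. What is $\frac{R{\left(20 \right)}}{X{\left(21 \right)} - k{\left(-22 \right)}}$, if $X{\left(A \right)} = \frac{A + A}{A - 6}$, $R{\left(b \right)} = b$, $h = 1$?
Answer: $\frac{50}{117} \approx 0.42735$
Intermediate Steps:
$X{\left(A \right)} = \frac{2 A}{-6 + A}$
$k{\left(x \right)} = 2 x$ ($k{\left(x \right)} = 1 x + x = x + x = 2 x$)
$\frac{R{\left(20 \right)}}{X{\left(21 \right)} - k{\left(-22 \right)}} = \frac{20}{2 \cdot 21 \frac{1}{-6 + 21} - 2 \left(-22\right)} = \frac{20}{2 \cdot 21 \cdot \frac{1}{15} - -44} = \frac{20}{2 \cdot 21 \cdot \frac{1}{15} + 44} = \frac{20}{\frac{14}{5} + 44} = \frac{20}{\frac{234}{5}} = 20 \cdot \frac{5}{234} = \frac{50}{117}$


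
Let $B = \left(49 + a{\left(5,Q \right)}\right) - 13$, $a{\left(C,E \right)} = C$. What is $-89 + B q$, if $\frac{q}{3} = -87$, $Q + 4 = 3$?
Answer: $-10790$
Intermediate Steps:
$Q = -1$ ($Q = -4 + 3 = -1$)
$B = 41$ ($B = \left(49 + 5\right) - 13 = 54 - 13 = 41$)
$q = -261$ ($q = 3 \left(-87\right) = -261$)
$-89 + B q = -89 + 41 \left(-261\right) = -89 - 10701 = -10790$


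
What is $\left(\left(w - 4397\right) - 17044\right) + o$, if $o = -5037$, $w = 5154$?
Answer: $-21324$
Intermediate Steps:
$\left(\left(w - 4397\right) - 17044\right) + o = \left(\left(5154 - 4397\right) - 17044\right) - 5037 = \left(757 - 17044\right) - 5037 = -16287 - 5037 = -21324$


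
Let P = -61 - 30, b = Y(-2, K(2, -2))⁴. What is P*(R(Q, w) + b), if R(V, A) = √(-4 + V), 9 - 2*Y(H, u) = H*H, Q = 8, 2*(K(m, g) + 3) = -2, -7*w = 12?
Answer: -59787/16 ≈ -3736.7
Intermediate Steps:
w = -12/7 (w = -⅐*12 = -12/7 ≈ -1.7143)
K(m, g) = -4 (K(m, g) = -3 + (½)*(-2) = -3 - 1 = -4)
Y(H, u) = 9/2 - H²/2 (Y(H, u) = 9/2 - H*H/2 = 9/2 - H²/2)
b = 625/16 (b = (9/2 - ½*(-2)²)⁴ = (9/2 - ½*4)⁴ = (9/2 - 2)⁴ = (5/2)⁴ = 625/16 ≈ 39.063)
P = -91
P*(R(Q, w) + b) = -91*(√(-4 + 8) + 625/16) = -91*(√4 + 625/16) = -91*(2 + 625/16) = -91*657/16 = -59787/16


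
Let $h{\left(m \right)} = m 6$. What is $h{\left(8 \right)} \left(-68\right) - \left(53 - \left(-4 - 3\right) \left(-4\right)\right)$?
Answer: $-3289$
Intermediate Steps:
$h{\left(m \right)} = 6 m$
$h{\left(8 \right)} \left(-68\right) - \left(53 - \left(-4 - 3\right) \left(-4\right)\right) = 6 \cdot 8 \left(-68\right) - \left(53 - \left(-4 - 3\right) \left(-4\right)\right) = 48 \left(-68\right) - 25 = -3264 + \left(28 - 53\right) = -3264 - 25 = -3289$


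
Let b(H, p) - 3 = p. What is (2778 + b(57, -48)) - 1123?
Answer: 1610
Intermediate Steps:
b(H, p) = 3 + p
(2778 + b(57, -48)) - 1123 = (2778 + (3 - 48)) - 1123 = (2778 - 45) - 1123 = 2733 - 1123 = 1610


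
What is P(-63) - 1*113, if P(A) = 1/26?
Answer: -2937/26 ≈ -112.96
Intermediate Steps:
P(A) = 1/26
P(-63) - 1*113 = 1/26 - 1*113 = 1/26 - 113 = -2937/26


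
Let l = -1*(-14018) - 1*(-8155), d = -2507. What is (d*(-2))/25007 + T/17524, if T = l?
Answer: 642345547/438222668 ≈ 1.4658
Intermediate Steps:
l = 22173 (l = 14018 + 8155 = 22173)
T = 22173
(d*(-2))/25007 + T/17524 = -2507*(-2)/25007 + 22173/17524 = 5014*(1/25007) + 22173*(1/17524) = 5014/25007 + 22173/17524 = 642345547/438222668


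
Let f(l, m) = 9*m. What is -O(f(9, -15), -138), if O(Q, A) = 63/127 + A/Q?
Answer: -8677/5715 ≈ -1.5183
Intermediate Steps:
O(Q, A) = 63/127 + A/Q (O(Q, A) = 63*(1/127) + A/Q = 63/127 + A/Q)
-O(f(9, -15), -138) = -(63/127 - 138/(9*(-15))) = -(63/127 - 138/(-135)) = -(63/127 - 138*(-1/135)) = -(63/127 + 46/45) = -1*8677/5715 = -8677/5715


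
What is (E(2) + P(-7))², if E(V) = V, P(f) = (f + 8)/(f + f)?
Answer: 729/196 ≈ 3.7194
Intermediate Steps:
P(f) = (8 + f)/(2*f) (P(f) = (8 + f)/((2*f)) = (8 + f)*(1/(2*f)) = (8 + f)/(2*f))
(E(2) + P(-7))² = (2 + (½)*(8 - 7)/(-7))² = (2 + (½)*(-⅐)*1)² = (2 - 1/14)² = (27/14)² = 729/196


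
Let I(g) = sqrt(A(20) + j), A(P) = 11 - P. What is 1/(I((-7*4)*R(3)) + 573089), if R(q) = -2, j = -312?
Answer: 573089/328431002242 - I*sqrt(321)/328431002242 ≈ 1.7449e-6 - 5.4552e-11*I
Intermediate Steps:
I(g) = I*sqrt(321) (I(g) = sqrt((11 - 1*20) - 312) = sqrt((11 - 20) - 312) = sqrt(-9 - 312) = sqrt(-321) = I*sqrt(321))
1/(I((-7*4)*R(3)) + 573089) = 1/(I*sqrt(321) + 573089) = 1/(573089 + I*sqrt(321))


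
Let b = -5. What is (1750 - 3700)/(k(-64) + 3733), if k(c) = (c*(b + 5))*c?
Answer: -1950/3733 ≈ -0.52237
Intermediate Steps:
k(c) = 0 (k(c) = (c*(-5 + 5))*c = (c*0)*c = 0*c = 0)
(1750 - 3700)/(k(-64) + 3733) = (1750 - 3700)/(0 + 3733) = -1950/3733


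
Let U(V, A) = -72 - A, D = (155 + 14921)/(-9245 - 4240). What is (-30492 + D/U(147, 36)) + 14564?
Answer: -5799301391/364095 ≈ -15928.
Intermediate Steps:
D = -15076/13485 (D = 15076/(-13485) = 15076*(-1/13485) = -15076/13485 ≈ -1.1180)
(-30492 + D/U(147, 36)) + 14564 = (-30492 - 15076/(13485*(-72 - 1*36))) + 14564 = (-30492 - 15076/(13485*(-72 - 36))) + 14564 = (-30492 - 15076/13485/(-108)) + 14564 = (-30492 - 15076/13485*(-1/108)) + 14564 = (-30492 + 3769/364095) + 14564 = -11101980971/364095 + 14564 = -5799301391/364095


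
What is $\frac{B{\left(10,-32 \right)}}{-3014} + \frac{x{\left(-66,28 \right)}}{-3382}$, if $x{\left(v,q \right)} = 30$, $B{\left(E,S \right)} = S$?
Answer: $\frac{4451}{2548337} \approx 0.0017466$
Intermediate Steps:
$\frac{B{\left(10,-32 \right)}}{-3014} + \frac{x{\left(-66,28 \right)}}{-3382} = - \frac{32}{-3014} + \frac{30}{-3382} = \left(-32\right) \left(- \frac{1}{3014}\right) + 30 \left(- \frac{1}{3382}\right) = \frac{16}{1507} - \frac{15}{1691} = \frac{4451}{2548337}$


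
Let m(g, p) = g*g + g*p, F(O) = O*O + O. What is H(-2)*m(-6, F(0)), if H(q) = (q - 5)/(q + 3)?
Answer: -252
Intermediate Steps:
F(O) = O + O**2 (F(O) = O**2 + O = O + O**2)
H(q) = (-5 + q)/(3 + q)
m(g, p) = g**2 + g*p
H(-2)*m(-6, F(0)) = ((-5 - 2)/(3 - 2))*(-6*(-6 + 0*(1 + 0))) = (-7/1)*(-6*(-6 + 0*1)) = (1*(-7))*(-6*(-6 + 0)) = -(-42)*(-6) = -7*36 = -252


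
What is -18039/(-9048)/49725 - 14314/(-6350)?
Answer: 42934347019/19046266200 ≈ 2.2542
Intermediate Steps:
-18039/(-9048)/49725 - 14314/(-6350) = -18039*(-1/9048)*(1/49725) - 14314*(-1/6350) = (6013/3016)*(1/49725) + 7157/3175 = 6013/149970600 + 7157/3175 = 42934347019/19046266200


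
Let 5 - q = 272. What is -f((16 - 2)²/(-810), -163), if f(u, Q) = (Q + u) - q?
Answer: -42022/405 ≈ -103.76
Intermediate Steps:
q = -267 (q = 5 - 1*272 = 5 - 272 = -267)
f(u, Q) = 267 + Q + u (f(u, Q) = (Q + u) - 1*(-267) = (Q + u) + 267 = 267 + Q + u)
-f((16 - 2)²/(-810), -163) = -(267 - 163 + (16 - 2)²/(-810)) = -(267 - 163 + 14²*(-1/810)) = -(267 - 163 + 196*(-1/810)) = -(267 - 163 - 98/405) = -1*42022/405 = -42022/405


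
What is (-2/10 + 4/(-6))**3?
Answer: -2197/3375 ≈ -0.65096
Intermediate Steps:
(-2/10 + 4/(-6))**3 = (-2*1/10 + 4*(-1/6))**3 = (-1/5 - 2/3)**3 = (-13/15)**3 = -2197/3375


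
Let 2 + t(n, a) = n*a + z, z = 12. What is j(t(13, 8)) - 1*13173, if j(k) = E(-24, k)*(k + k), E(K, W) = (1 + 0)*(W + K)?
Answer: 7347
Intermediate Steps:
t(n, a) = 10 + a*n (t(n, a) = -2 + (n*a + 12) = -2 + (a*n + 12) = -2 + (12 + a*n) = 10 + a*n)
E(K, W) = K + W (E(K, W) = 1*(K + W) = K + W)
j(k) = 2*k*(-24 + k) (j(k) = (-24 + k)*(k + k) = (-24 + k)*(2*k) = 2*k*(-24 + k))
j(t(13, 8)) - 1*13173 = 2*(10 + 8*13)*(-24 + (10 + 8*13)) - 1*13173 = 2*(10 + 104)*(-24 + (10 + 104)) - 13173 = 2*114*(-24 + 114) - 13173 = 2*114*90 - 13173 = 20520 - 13173 = 7347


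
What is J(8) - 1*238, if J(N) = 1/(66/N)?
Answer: -7850/33 ≈ -237.88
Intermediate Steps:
J(N) = N/66
J(8) - 1*238 = (1/66)*8 - 1*238 = 4/33 - 238 = -7850/33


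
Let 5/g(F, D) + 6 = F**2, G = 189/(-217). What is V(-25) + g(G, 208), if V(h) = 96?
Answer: 478747/5037 ≈ 95.046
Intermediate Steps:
G = -27/31 (G = 189*(-1/217) = -27/31 ≈ -0.87097)
g(F, D) = 5/(-6 + F**2)
V(-25) + g(G, 208) = 96 + 5/(-6 + (-27/31)**2) = 96 + 5/(-6 + 729/961) = 96 + 5/(-5037/961) = 96 + 5*(-961/5037) = 96 - 4805/5037 = 478747/5037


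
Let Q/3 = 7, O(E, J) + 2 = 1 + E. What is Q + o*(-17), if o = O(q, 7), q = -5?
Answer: 123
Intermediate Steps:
O(E, J) = -1 + E (O(E, J) = -2 + (1 + E) = -1 + E)
o = -6 (o = -1 - 5 = -6)
Q = 21 (Q = 3*7 = 21)
Q + o*(-17) = 21 - 6*(-17) = 21 + 102 = 123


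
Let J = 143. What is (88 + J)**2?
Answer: 53361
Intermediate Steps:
(88 + J)**2 = (88 + 143)**2 = 231**2 = 53361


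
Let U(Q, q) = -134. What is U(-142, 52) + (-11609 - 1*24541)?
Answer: -36284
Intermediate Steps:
U(-142, 52) + (-11609 - 1*24541) = -134 + (-11609 - 1*24541) = -134 + (-11609 - 24541) = -134 - 36150 = -36284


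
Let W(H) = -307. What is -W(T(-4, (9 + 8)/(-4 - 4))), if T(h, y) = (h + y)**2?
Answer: 307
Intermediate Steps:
-W(T(-4, (9 + 8)/(-4 - 4))) = -1*(-307) = 307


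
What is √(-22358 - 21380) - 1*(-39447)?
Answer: 39447 + I*√43738 ≈ 39447.0 + 209.14*I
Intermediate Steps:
√(-22358 - 21380) - 1*(-39447) = √(-43738) + 39447 = I*√43738 + 39447 = 39447 + I*√43738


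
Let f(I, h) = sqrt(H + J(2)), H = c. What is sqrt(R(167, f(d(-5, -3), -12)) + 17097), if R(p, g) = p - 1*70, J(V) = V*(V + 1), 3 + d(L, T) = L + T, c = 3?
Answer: sqrt(17194) ≈ 131.13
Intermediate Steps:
d(L, T) = -3 + L + T (d(L, T) = -3 + (L + T) = -3 + L + T)
J(V) = V*(1 + V)
H = 3
f(I, h) = 3 (f(I, h) = sqrt(3 + 2*(1 + 2)) = sqrt(3 + 2*3) = sqrt(3 + 6) = sqrt(9) = 3)
R(p, g) = -70 + p (R(p, g) = p - 70 = -70 + p)
sqrt(R(167, f(d(-5, -3), -12)) + 17097) = sqrt((-70 + 167) + 17097) = sqrt(97 + 17097) = sqrt(17194)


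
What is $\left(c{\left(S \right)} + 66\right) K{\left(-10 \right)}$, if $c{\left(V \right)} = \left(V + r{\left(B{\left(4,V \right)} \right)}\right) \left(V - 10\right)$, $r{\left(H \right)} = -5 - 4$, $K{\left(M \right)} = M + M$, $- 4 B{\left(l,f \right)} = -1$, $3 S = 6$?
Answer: $-2440$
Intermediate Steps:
$S = 2$ ($S = \frac{1}{3} \cdot 6 = 2$)
$B{\left(l,f \right)} = \frac{1}{4}$ ($B{\left(l,f \right)} = \left(- \frac{1}{4}\right) \left(-1\right) = \frac{1}{4}$)
$K{\left(M \right)} = 2 M$
$r{\left(H \right)} = -9$ ($r{\left(H \right)} = -5 - 4 = -9$)
$c{\left(V \right)} = \left(-10 + V\right) \left(-9 + V\right)$ ($c{\left(V \right)} = \left(V - 9\right) \left(V - 10\right) = \left(-9 + V\right) \left(-10 + V\right) = \left(-10 + V\right) \left(-9 + V\right)$)
$\left(c{\left(S \right)} + 66\right) K{\left(-10 \right)} = \left(\left(90 + 2^{2} - 38\right) + 66\right) 2 \left(-10\right) = \left(\left(90 + 4 - 38\right) + 66\right) \left(-20\right) = \left(56 + 66\right) \left(-20\right) = 122 \left(-20\right) = -2440$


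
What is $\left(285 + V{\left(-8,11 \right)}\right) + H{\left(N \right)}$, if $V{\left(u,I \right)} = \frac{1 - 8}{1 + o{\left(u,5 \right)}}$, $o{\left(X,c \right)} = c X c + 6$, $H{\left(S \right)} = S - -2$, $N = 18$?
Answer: $\frac{58872}{193} \approx 305.04$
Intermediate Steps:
$H{\left(S \right)} = 2 + S$ ($H{\left(S \right)} = S + 2 = 2 + S$)
$o{\left(X,c \right)} = 6 + X c^{2}$ ($o{\left(X,c \right)} = X c c + 6 = X c^{2} + 6 = 6 + X c^{2}$)
$V{\left(u,I \right)} = - \frac{7}{7 + 25 u}$ ($V{\left(u,I \right)} = \frac{1 - 8}{1 + \left(6 + u 5^{2}\right)} = - \frac{7}{1 + \left(6 + u 25\right)} = - \frac{7}{1 + \left(6 + 25 u\right)} = - \frac{7}{7 + 25 u}$)
$\left(285 + V{\left(-8,11 \right)}\right) + H{\left(N \right)} = \left(285 - \frac{7}{7 + 25 \left(-8\right)}\right) + \left(2 + 18\right) = \left(285 - \frac{7}{7 - 200}\right) + 20 = \left(285 - \frac{7}{-193}\right) + 20 = \left(285 - - \frac{7}{193}\right) + 20 = \left(285 + \frac{7}{193}\right) + 20 = \frac{55012}{193} + 20 = \frac{58872}{193}$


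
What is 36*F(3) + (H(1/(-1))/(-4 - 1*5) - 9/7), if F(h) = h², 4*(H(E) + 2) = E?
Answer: 9043/28 ≈ 322.96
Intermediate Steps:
H(E) = -2 + E/4
36*F(3) + (H(1/(-1))/(-4 - 1*5) - 9/7) = 36*3² + ((-2 + (¼)/(-1))/(-4 - 1*5) - 9/7) = 36*9 + ((-2 + (¼)*(-1))/(-4 - 5) - 9*⅐) = 324 + ((-2 - ¼)/(-9) - 9/7) = 324 + (-9/4*(-⅑) - 9/7) = 324 + (¼ - 9/7) = 324 - 29/28 = 9043/28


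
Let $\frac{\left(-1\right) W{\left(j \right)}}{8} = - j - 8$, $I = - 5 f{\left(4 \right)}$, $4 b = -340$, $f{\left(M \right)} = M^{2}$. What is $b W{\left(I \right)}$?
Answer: $48960$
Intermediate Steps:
$b = -85$ ($b = \frac{1}{4} \left(-340\right) = -85$)
$I = -80$ ($I = - 5 \cdot 4^{2} = \left(-5\right) 16 = -80$)
$W{\left(j \right)} = 64 + 8 j$ ($W{\left(j \right)} = - 8 \left(- j - 8\right) = - 8 \left(-8 - j\right) = 64 + 8 j$)
$b W{\left(I \right)} = - 85 \left(64 + 8 \left(-80\right)\right) = - 85 \left(64 - 640\right) = \left(-85\right) \left(-576\right) = 48960$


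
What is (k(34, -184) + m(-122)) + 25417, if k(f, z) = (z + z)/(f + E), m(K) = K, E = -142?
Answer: 683057/27 ≈ 25298.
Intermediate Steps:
k(f, z) = 2*z/(-142 + f) (k(f, z) = (z + z)/(f - 142) = (2*z)/(-142 + f) = 2*z/(-142 + f))
(k(34, -184) + m(-122)) + 25417 = (2*(-184)/(-142 + 34) - 122) + 25417 = (2*(-184)/(-108) - 122) + 25417 = (2*(-184)*(-1/108) - 122) + 25417 = (92/27 - 122) + 25417 = -3202/27 + 25417 = 683057/27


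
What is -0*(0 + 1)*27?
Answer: 0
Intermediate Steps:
-0*(0 + 1)*27 = -0*27 = -32*0*27 = 0*27 = 0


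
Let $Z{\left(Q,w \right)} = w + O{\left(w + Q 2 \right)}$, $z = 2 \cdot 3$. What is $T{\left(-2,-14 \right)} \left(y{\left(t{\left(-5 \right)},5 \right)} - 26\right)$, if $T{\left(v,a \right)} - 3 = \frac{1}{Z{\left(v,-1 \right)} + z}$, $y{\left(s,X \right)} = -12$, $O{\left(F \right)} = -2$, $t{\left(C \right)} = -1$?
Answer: $- \frac{380}{3} \approx -126.67$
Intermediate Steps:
$z = 6$
$Z{\left(Q,w \right)} = -2 + w$ ($Z{\left(Q,w \right)} = w - 2 = -2 + w$)
$T{\left(v,a \right)} = \frac{10}{3}$ ($T{\left(v,a \right)} = 3 + \frac{1}{\left(-2 - 1\right) + 6} = 3 + \frac{1}{-3 + 6} = 3 + \frac{1}{3} = \frac{10}{3}$)
$T{\left(-2,-14 \right)} \left(y{\left(t{\left(-5 \right)},5 \right)} - 26\right) = \frac{10 \left(-12 - 26\right)}{3} = \frac{10}{3} \left(-38\right) = - \frac{380}{3}$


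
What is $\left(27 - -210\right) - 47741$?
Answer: $-47504$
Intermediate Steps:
$\left(27 - -210\right) - 47741 = \left(27 + 210\right) - 47741 = 237 - 47741 = -47504$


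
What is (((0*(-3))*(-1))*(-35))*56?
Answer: 0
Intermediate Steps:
(((0*(-3))*(-1))*(-35))*56 = ((0*(-1))*(-35))*56 = (0*(-35))*56 = 0*56 = 0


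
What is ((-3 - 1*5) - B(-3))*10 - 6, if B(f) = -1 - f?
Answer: -106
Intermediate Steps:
((-3 - 1*5) - B(-3))*10 - 6 = ((-3 - 1*5) - (-1 - 1*(-3)))*10 - 6 = ((-3 - 5) - (-1 + 3))*10 - 6 = (-8 - 1*2)*10 - 6 = (-8 - 2)*10 - 6 = -10*10 - 6 = -100 - 6 = -106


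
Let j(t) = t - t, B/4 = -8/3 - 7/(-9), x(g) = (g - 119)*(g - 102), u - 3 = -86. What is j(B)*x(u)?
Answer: 0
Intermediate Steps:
u = -83 (u = 3 - 86 = -83)
x(g) = (-119 + g)*(-102 + g)
B = -68/9 (B = 4*(-8/3 - 7/(-9)) = 4*(-8*⅓ - 7*(-⅑)) = 4*(-8/3 + 7/9) = 4*(-17/9) = -68/9 ≈ -7.5556)
j(t) = 0
j(B)*x(u) = 0*(12138 + (-83)² - 221*(-83)) = 0*(12138 + 6889 + 18343) = 0*37370 = 0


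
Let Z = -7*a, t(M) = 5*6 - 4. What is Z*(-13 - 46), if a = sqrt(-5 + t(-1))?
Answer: 413*sqrt(21) ≈ 1892.6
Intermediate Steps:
t(M) = 26 (t(M) = 30 - 4 = 26)
a = sqrt(21) (a = sqrt(-5 + 26) = sqrt(21) ≈ 4.5826)
Z = -7*sqrt(21) ≈ -32.078
Z*(-13 - 46) = (-7*sqrt(21))*(-13 - 46) = -7*sqrt(21)*(-59) = 413*sqrt(21)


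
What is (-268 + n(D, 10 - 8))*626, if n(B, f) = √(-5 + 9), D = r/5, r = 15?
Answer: -166516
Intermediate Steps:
D = 3 (D = 15/5 = 15*(⅕) = 3)
n(B, f) = 2 (n(B, f) = √4 = 2)
(-268 + n(D, 10 - 8))*626 = (-268 + 2)*626 = -266*626 = -166516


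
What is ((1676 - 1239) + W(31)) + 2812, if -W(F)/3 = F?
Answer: 3156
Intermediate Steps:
W(F) = -3*F
((1676 - 1239) + W(31)) + 2812 = ((1676 - 1239) - 3*31) + 2812 = (437 - 93) + 2812 = 344 + 2812 = 3156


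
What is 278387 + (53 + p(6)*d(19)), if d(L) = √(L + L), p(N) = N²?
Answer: 278440 + 36*√38 ≈ 2.7866e+5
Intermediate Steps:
d(L) = √2*√L (d(L) = √(2*L) = √2*√L)
278387 + (53 + p(6)*d(19)) = 278387 + (53 + 6²*(√2*√19)) = 278387 + (53 + 36*√38) = 278440 + 36*√38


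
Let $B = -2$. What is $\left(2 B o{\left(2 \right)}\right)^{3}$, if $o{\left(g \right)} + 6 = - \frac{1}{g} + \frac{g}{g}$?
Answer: $10648$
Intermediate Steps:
$o{\left(g \right)} = -5 - \frac{1}{g}$ ($o{\left(g \right)} = -6 - \left(\frac{1}{g} - \frac{g}{g}\right) = -6 + \left(- \frac{1}{g} + 1\right) = -6 + \left(1 - \frac{1}{g}\right) = -5 - \frac{1}{g}$)
$\left(2 B o{\left(2 \right)}\right)^{3} = \left(2 \left(-2\right) \left(-5 - \frac{1}{2}\right)\right)^{3} = \left(- 4 \left(-5 - \frac{1}{2}\right)\right)^{3} = \left(\left(-4\right) \left(- \frac{11}{2}\right)\right)^{3} = 22^{3} = 10648$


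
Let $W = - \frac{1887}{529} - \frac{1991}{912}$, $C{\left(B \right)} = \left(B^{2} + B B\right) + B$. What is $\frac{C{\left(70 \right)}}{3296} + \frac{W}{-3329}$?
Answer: $\frac{30978610559}{10339071711} \approx 2.9963$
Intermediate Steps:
$C{\left(B \right)} = B + 2 B^{2}$ ($C{\left(B \right)} = \left(B^{2} + B^{2}\right) + B = 2 B^{2} + B = B + 2 B^{2}$)
$W = - \frac{2774183}{482448}$ ($W = \left(-1887\right) \frac{1}{529} - \frac{1991}{912} = - \frac{1887}{529} - \frac{1991}{912} = - \frac{2774183}{482448} \approx -5.7502$)
$\frac{C{\left(70 \right)}}{3296} + \frac{W}{-3329} = \frac{70 \left(1 + 2 \cdot 70\right)}{3296} - \frac{2774183}{482448 \left(-3329\right)} = 70 \left(1 + 140\right) \frac{1}{3296} - - \frac{2774183}{1606069392} = 70 \cdot 141 \cdot \frac{1}{3296} + \frac{2774183}{1606069392} = 9870 \cdot \frac{1}{3296} + \frac{2774183}{1606069392} = \frac{4935}{1648} + \frac{2774183}{1606069392} = \frac{30978610559}{10339071711}$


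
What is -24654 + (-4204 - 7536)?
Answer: -36394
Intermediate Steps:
-24654 + (-4204 - 7536) = -24654 - 11740 = -36394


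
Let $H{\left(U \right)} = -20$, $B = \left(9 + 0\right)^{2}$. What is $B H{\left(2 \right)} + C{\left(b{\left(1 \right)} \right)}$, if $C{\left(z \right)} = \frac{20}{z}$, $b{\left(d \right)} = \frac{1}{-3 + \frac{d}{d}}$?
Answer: $-1660$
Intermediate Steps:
$b{\left(d \right)} = - \frac{1}{2}$ ($b{\left(d \right)} = \frac{1}{-3 + 1} = \frac{1}{-2} = - \frac{1}{2}$)
$B = 81$ ($B = 9^{2} = 81$)
$B H{\left(2 \right)} + C{\left(b{\left(1 \right)} \right)} = 81 \left(-20\right) + \frac{20}{- \frac{1}{2}} = -1620 + 20 \left(-2\right) = -1620 - 40 = -1660$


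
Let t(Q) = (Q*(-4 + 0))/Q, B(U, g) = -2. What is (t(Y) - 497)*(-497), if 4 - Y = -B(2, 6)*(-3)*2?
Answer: 248997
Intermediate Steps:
Y = 16 (Y = 4 - (-1)*-2*(-3)*2 = 4 - (-1)*6*2 = 4 - (-1)*12 = 4 - 1*(-12) = 4 + 12 = 16)
t(Q) = -4 (t(Q) = (Q*(-4))/Q = (-4*Q)/Q = -4)
(t(Y) - 497)*(-497) = (-4 - 497)*(-497) = -501*(-497) = 248997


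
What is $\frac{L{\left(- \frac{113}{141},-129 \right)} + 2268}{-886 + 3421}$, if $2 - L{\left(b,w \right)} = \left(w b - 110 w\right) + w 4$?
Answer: $- \frac{540847}{119145} \approx -4.5394$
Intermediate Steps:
$L{\left(b,w \right)} = 2 + 106 w - b w$ ($L{\left(b,w \right)} = 2 - \left(\left(w b - 110 w\right) + w 4\right) = 2 - \left(\left(b w - 110 w\right) + 4 w\right) = 2 - \left(\left(- 110 w + b w\right) + 4 w\right) = 2 - \left(- 106 w + b w\right) = 2 + 106 w - b w$)
$\frac{L{\left(- \frac{113}{141},-129 \right)} + 2268}{-886 + 3421} = \frac{\left(2 + 106 \left(-129\right) - - \frac{113}{141} \left(-129\right)\right) + 2268}{-886 + 3421} = \frac{\left(2 - 13674 - \left(-113\right) \frac{1}{141} \left(-129\right)\right) + 2268}{2535} = \left(\left(2 - 13674 - \left(- \frac{113}{141}\right) \left(-129\right)\right) + 2268\right) \frac{1}{2535} = \left(\left(2 - 13674 - \frac{4859}{47}\right) + 2268\right) \frac{1}{2535} = \left(- \frac{647443}{47} + 2268\right) \frac{1}{2535} = \left(- \frac{540847}{47}\right) \frac{1}{2535} = - \frac{540847}{119145}$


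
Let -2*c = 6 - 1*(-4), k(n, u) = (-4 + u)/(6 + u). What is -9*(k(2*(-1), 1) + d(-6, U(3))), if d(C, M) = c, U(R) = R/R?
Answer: 342/7 ≈ 48.857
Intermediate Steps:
U(R) = 1
k(n, u) = (-4 + u)/(6 + u)
c = -5 (c = -(6 - 1*(-4))/2 = -(6 + 4)/2 = -½*10 = -5)
d(C, M) = -5
-9*(k(2*(-1), 1) + d(-6, U(3))) = -9*((-4 + 1)/(6 + 1) - 5) = -9*(-3/7 - 5) = -9*(-38/7) = 342/7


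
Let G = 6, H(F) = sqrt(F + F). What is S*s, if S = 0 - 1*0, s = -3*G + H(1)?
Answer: 0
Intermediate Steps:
H(F) = sqrt(2)*sqrt(F) (H(F) = sqrt(2*F) = sqrt(2)*sqrt(F))
s = -18 + sqrt(2) (s = -3*6 + sqrt(2)*sqrt(1) = -18 + sqrt(2)*1 = -18 + sqrt(2) ≈ -16.586)
S = 0 (S = 0 + 0 = 0)
S*s = 0*(-18 + sqrt(2)) = 0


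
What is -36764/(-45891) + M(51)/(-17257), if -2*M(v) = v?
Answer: 1271213137/1583881974 ≈ 0.80259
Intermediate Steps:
M(v) = -v/2
-36764/(-45891) + M(51)/(-17257) = -36764/(-45891) - ½*51/(-17257) = -36764*(-1/45891) - 51/2*(-1/17257) = 36764/45891 + 51/34514 = 1271213137/1583881974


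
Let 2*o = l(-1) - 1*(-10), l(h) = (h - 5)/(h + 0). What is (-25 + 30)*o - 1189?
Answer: -1149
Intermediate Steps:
l(h) = (-5 + h)/h
o = 8 (o = ((-5 - 1)/(-1) - 1*(-10))/2 = (-1*(-6) + 10)/2 = (6 + 10)/2 = (1/2)*16 = 8)
(-25 + 30)*o - 1189 = (-25 + 30)*8 - 1189 = 5*8 - 1189 = 40 - 1189 = -1149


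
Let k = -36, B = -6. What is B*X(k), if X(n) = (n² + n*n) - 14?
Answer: -15468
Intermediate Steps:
X(n) = -14 + 2*n² (X(n) = (n² + n²) - 14 = 2*n² - 14 = -14 + 2*n²)
B*X(k) = -6*(-14 + 2*(-36)²) = -6*(-14 + 2*1296) = -6*(-14 + 2592) = -6*2578 = -15468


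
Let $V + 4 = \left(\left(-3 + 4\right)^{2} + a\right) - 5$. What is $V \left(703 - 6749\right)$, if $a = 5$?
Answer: $18138$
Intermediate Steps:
$V = -3$ ($V = -4 - - \left(-3 + 4\right)^{2} = -4 + \left(\left(1^{2} + 5\right) - 5\right) = -4 + \left(\left(1 + 5\right) - 5\right) = -4 + \left(6 - 5\right) = -4 + 1 = -3$)
$V \left(703 - 6749\right) = - 3 \left(703 - 6749\right) = \left(-3\right) \left(-6046\right) = 18138$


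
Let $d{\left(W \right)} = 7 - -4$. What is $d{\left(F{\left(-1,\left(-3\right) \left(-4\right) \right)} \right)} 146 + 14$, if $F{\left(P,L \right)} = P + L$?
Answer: $1620$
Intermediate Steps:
$F{\left(P,L \right)} = L + P$
$d{\left(W \right)} = 11$ ($d{\left(W \right)} = 7 + 4 = 11$)
$d{\left(F{\left(-1,\left(-3\right) \left(-4\right) \right)} \right)} 146 + 14 = 11 \cdot 146 + 14 = 1606 + 14 = 1620$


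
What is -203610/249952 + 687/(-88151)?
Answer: -9060071067/11016759376 ≈ -0.82239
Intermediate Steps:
-203610/249952 + 687/(-88151) = -203610*1/249952 + 687*(-1/88151) = -101805/124976 - 687/88151 = -9060071067/11016759376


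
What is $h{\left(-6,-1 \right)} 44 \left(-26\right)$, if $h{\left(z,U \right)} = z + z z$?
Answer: $-34320$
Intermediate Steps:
$h{\left(z,U \right)} = z + z^{2}$
$h{\left(-6,-1 \right)} 44 \left(-26\right) = - 6 \left(1 - 6\right) 44 \left(-26\right) = \left(-6\right) \left(-5\right) 44 \left(-26\right) = 30 \cdot 44 \left(-26\right) = 1320 \left(-26\right) = -34320$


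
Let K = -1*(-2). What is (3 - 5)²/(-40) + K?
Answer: 19/10 ≈ 1.9000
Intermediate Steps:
K = 2
(3 - 5)²/(-40) + K = (3 - 5)²/(-40) + 2 = (-2)²*(-1/40) + 2 = 4*(-1/40) + 2 = -⅒ + 2 = 19/10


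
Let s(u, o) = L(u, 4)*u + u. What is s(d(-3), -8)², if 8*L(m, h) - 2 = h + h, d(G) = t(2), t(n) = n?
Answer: 81/4 ≈ 20.250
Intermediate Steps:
d(G) = 2
L(m, h) = ¼ + h/4 (L(m, h) = ¼ + (h + h)/8 = ¼ + (2*h)/8 = ¼ + h/4)
s(u, o) = 9*u/4 (s(u, o) = (¼ + (¼)*4)*u + u = (¼ + 1)*u + u = 5*u/4 + u = 9*u/4)
s(d(-3), -8)² = ((9/4)*2)² = (9/2)² = 81/4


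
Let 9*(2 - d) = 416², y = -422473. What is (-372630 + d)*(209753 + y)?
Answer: 750201325760/9 ≈ 8.3356e+10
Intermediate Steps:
d = -173038/9 (d = 2 - ⅑*416² = 2 - ⅑*173056 = 2 - 173056/9 = -173038/9 ≈ -19226.)
(-372630 + d)*(209753 + y) = (-372630 - 173038/9)*(209753 - 422473) = -3526708/9*(-212720) = 750201325760/9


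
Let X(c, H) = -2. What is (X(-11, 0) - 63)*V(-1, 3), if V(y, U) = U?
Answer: -195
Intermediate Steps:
(X(-11, 0) - 63)*V(-1, 3) = (-2 - 63)*3 = -65*3 = -195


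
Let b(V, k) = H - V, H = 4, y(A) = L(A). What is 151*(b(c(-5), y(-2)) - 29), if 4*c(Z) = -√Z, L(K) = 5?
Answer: -3775 + 151*I*√5/4 ≈ -3775.0 + 84.412*I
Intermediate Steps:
y(A) = 5
c(Z) = -√Z/4 (c(Z) = (-√Z)/4 = -√Z/4)
b(V, k) = 4 - V
151*(b(c(-5), y(-2)) - 29) = 151*((4 - (-1)*√(-5)/4) - 29) = 151*((4 - (-1)*I*√5/4) - 29) = 151*((4 + I*√5/4) - 29) = 151*(-25 + I*√5/4) = -3775 + 151*I*√5/4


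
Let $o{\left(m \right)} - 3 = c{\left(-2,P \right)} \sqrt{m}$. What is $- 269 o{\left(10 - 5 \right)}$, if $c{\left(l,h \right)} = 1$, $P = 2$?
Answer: $-807 - 269 \sqrt{5} \approx -1408.5$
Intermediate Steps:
$o{\left(m \right)} = 3 + \sqrt{m}$ ($o{\left(m \right)} = 3 + 1 \sqrt{m} = 3 + \sqrt{m}$)
$- 269 o{\left(10 - 5 \right)} = - 269 \left(3 + \sqrt{10 - 5}\right) = - 269 \left(3 + \sqrt{5}\right) = -807 - 269 \sqrt{5}$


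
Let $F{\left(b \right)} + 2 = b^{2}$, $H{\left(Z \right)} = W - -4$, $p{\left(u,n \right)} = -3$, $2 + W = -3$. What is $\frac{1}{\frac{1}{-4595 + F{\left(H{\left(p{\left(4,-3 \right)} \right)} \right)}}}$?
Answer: $-4596$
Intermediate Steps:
$W = -5$ ($W = -2 - 3 = -5$)
$H{\left(Z \right)} = -1$ ($H{\left(Z \right)} = -5 - -4 = -5 + 4 = -1$)
$F{\left(b \right)} = -2 + b^{2}$
$\frac{1}{\frac{1}{-4595 + F{\left(H{\left(p{\left(4,-3 \right)} \right)} \right)}}} = \frac{1}{\frac{1}{-4595 - \left(2 - \left(-1\right)^{2}\right)}} = \frac{1}{\frac{1}{-4595 + \left(-2 + 1\right)}} = \frac{1}{\frac{1}{-4595 - 1}} = \frac{1}{\frac{1}{-4596}} = \frac{1}{- \frac{1}{4596}} = -4596$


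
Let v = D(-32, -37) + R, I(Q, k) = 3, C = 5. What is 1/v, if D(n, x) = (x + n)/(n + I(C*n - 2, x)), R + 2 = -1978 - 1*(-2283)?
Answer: 29/8856 ≈ 0.0032746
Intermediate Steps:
R = 303 (R = -2 + (-1978 - 1*(-2283)) = -2 + (-1978 + 2283) = -2 + 305 = 303)
D(n, x) = (n + x)/(3 + n) (D(n, x) = (x + n)/(n + 3) = (n + x)/(3 + n))
v = 8856/29 (v = (-32 - 37)/(3 - 32) + 303 = -69/(-29) + 303 = -1/29*(-69) + 303 = 69/29 + 303 = 8856/29 ≈ 305.38)
1/v = 1/(8856/29) = 29/8856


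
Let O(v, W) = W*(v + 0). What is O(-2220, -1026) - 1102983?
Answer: 1174737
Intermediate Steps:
O(v, W) = W*v
O(-2220, -1026) - 1102983 = -1026*(-2220) - 1102983 = 2277720 - 1102983 = 1174737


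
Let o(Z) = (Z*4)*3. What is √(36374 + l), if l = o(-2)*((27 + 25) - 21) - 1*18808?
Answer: √16822 ≈ 129.70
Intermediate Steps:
o(Z) = 12*Z (o(Z) = (4*Z)*3 = 12*Z)
l = -19552 (l = (12*(-2))*((27 + 25) - 21) - 1*18808 = -24*(52 - 21) - 18808 = -24*31 - 18808 = -744 - 18808 = -19552)
√(36374 + l) = √(36374 - 19552) = √16822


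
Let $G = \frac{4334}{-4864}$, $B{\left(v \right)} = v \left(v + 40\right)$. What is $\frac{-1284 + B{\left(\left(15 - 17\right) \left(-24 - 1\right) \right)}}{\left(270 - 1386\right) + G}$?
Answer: $- \frac{7821312}{2716279} \approx -2.8794$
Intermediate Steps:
$B{\left(v \right)} = v \left(40 + v\right)$
$G = - \frac{2167}{2432}$ ($G = 4334 \left(- \frac{1}{4864}\right) = - \frac{2167}{2432} \approx -0.89104$)
$\frac{-1284 + B{\left(\left(15 - 17\right) \left(-24 - 1\right) \right)}}{\left(270 - 1386\right) + G} = \frac{-1284 + \left(15 - 17\right) \left(-24 - 1\right) \left(40 + \left(15 - 17\right) \left(-24 - 1\right)\right)}{\left(270 - 1386\right) - \frac{2167}{2432}} = \frac{-1284 + \left(-2\right) \left(-25\right) \left(40 - -50\right)}{\left(270 - 1386\right) - \frac{2167}{2432}} = \frac{-1284 + 50 \left(40 + 50\right)}{-1116 - \frac{2167}{2432}} = \frac{-1284 + 50 \cdot 90}{- \frac{2716279}{2432}} = \left(-1284 + 4500\right) \left(- \frac{2432}{2716279}\right) = 3216 \left(- \frac{2432}{2716279}\right) = - \frac{7821312}{2716279}$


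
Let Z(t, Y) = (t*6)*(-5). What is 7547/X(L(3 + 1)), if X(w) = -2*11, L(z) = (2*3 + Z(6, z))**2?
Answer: -7547/22 ≈ -343.05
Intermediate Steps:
Z(t, Y) = -30*t (Z(t, Y) = (6*t)*(-5) = -30*t)
L(z) = 30276 (L(z) = (2*3 - 30*6)**2 = (6 - 180)**2 = (-174)**2 = 30276)
X(w) = -22
7547/X(L(3 + 1)) = 7547/(-22) = 7547*(-1/22) = -7547/22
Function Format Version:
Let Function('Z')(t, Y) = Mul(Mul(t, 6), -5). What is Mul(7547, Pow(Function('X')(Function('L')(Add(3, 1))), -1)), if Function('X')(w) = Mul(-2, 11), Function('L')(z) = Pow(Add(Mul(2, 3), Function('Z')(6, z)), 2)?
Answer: Rational(-7547, 22) ≈ -343.05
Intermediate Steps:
Function('Z')(t, Y) = Mul(-30, t) (Function('Z')(t, Y) = Mul(Mul(6, t), -5) = Mul(-30, t))
Function('L')(z) = 30276 (Function('L')(z) = Pow(Add(Mul(2, 3), Mul(-30, 6)), 2) = Pow(Add(6, -180), 2) = Pow(-174, 2) = 30276)
Function('X')(w) = -22
Mul(7547, Pow(Function('X')(Function('L')(Add(3, 1))), -1)) = Mul(7547, Pow(-22, -1)) = Mul(7547, Rational(-1, 22)) = Rational(-7547, 22)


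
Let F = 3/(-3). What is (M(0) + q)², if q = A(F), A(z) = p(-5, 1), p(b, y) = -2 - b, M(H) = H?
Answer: 9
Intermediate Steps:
F = -1 (F = 3*(-⅓) = -1)
A(z) = 3 (A(z) = -2 - 1*(-5) = -2 + 5 = 3)
q = 3
(M(0) + q)² = (0 + 3)² = 3² = 9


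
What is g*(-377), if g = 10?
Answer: -3770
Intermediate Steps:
g*(-377) = 10*(-377) = -3770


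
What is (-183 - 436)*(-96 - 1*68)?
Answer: 101516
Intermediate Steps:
(-183 - 436)*(-96 - 1*68) = -619*(-96 - 68) = -619*(-164) = 101516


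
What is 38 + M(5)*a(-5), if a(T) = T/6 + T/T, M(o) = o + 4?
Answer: 79/2 ≈ 39.500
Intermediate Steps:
M(o) = 4 + o
a(T) = 1 + T/6 (a(T) = T*(⅙) + 1 = T/6 + 1 = 1 + T/6)
38 + M(5)*a(-5) = 38 + (4 + 5)*(1 + (⅙)*(-5)) = 38 + 9*(1 - ⅚) = 38 + 9*(⅙) = 38 + 3/2 = 79/2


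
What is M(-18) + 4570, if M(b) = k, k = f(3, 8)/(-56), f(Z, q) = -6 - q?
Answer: 18281/4 ≈ 4570.3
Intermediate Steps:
k = ¼ (k = (-6 - 1*8)/(-56) = (-6 - 8)*(-1/56) = -14*(-1/56) = ¼ ≈ 0.25000)
M(b) = ¼
M(-18) + 4570 = ¼ + 4570 = 18281/4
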